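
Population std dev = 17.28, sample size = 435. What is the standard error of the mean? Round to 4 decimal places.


SE = sigma / sqrt(n)
sqrt(435) ≈ 20.856654
SE = 17.28 / 20.856654 ≈ 0.828513

0.8285


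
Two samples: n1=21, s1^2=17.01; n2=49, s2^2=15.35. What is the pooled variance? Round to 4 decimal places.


sp^2 = ((n1-1)*s1^2 + (n2-1)*s2^2)/(n1+n2-2)
(n1-1)*s1^2 = 20 * 17.01 = 340.2
(n2-1)*s2^2 = 48 * 15.35 = 736.8
numerator = 340.2 + 736.8 = 1077
n1+n2-2 = 68
sp^2 = 1077 / 68 = 1077/68 ≈ 15.838235

15.8382


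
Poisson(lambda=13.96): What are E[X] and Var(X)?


E[X] = Var(X) = lambda = 13.96

13.96, 13.96


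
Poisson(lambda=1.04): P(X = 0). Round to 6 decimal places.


P = e^(-lam) * lam^k / k!
e^(-1.04) ≈ 0.3534547
lam^k = 1.04^0 = 1
k! = 0! = 1
P = 0.3534547 * 1 / 1 ≈ 0.353455

0.353455


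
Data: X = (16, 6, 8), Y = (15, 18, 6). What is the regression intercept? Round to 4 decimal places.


a = ybar - b*xbar, where b = sum((xi-xbar)(yi-ybar)) / sum((xi-xbar)^2)
n = 3, xbar = 30/3 = 10, ybar = 39/3 = 13
Sxy = sum((xi-xbar)(yi-ybar)) = 6
Sxx = sum((xi-xbar)^2) = 56
b = Sxy / Sxx = 3/28 ≈ 0.107143
a = 13 - 0.107143 * 10 = 167/14 ≈ 11.928571

11.9286


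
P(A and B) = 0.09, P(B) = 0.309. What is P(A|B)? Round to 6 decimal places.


P(A|B) = P(A and B) / P(B) = 0.09 / 0.309 = 30/103 ≈ 0.29126214

0.291262


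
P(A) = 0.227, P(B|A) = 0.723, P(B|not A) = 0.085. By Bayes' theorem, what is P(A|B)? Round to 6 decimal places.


P(A|B) = P(B|A)*P(A) / P(B), P(B) = P(B|A)*P(A) + P(B|not A)*P(not A)
P(B|A)*P(A) = 0.723 * 0.227 = 0.164121
P(B|not A)*P(not A) = 0.085 * 0.773 = 0.065705
P(B) = 0.164121 + 0.065705 = 0.229826
P(A|B) = 0.164121 / 0.229826 ≈ 0.71410980

0.714110


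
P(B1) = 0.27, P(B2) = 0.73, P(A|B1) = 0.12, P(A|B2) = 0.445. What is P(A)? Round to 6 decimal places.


P(A) = P(A|B1)*P(B1) + P(A|B2)*P(B2)
P(A|B1)*P(B1) = 0.12 * 0.27 = 0.0324
P(A|B2)*P(B2) = 0.445 * 0.73 = 0.32485
P(A) = 0.0324 + 0.32485 = 0.35725

0.357250


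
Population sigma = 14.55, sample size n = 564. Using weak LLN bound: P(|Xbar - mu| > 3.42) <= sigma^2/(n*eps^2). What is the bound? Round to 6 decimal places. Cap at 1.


bound = min(1, sigma^2/(n*eps^2))
sigma^2 = 14.55^2 = 211.7025
n*eps^2 = 564 * 3.42^2 = 564 * 11.6964 = 6596.7696
sigma^2/(n*eps^2) = 211.7025 / 6596.7696 ≈ 0.03209184

0.032092


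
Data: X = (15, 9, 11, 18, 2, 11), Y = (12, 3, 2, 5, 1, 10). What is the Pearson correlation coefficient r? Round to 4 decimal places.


r = sum((xi-xbar)(yi-ybar)) / sqrt(sum((xi-xbar)^2) * sum((yi-ybar)^2))
n = 6, xbar = 66/6 = 11, ybar = 33/6 = 5.5
Sxy = sum((xi-xbar)(yi-ybar)) = 68
Sxx = sum((xi-xbar)^2) = 150
Syy = sum((yi-ybar)^2) = 101.5
sqrt(Sxx*Syy) ≈ 123.389627
r = Sxy / sqrt(Sxx*Syy) = 68 / 123.389627 ≈ 0.551100

0.5511


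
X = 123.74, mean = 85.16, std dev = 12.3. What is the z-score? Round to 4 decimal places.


z = (X - mu) / sigma
X - mu = 123.74 - 85.16 = 38.58
z = 38.58 / 12.3 = 643/205 ≈ 3.136585

3.1366


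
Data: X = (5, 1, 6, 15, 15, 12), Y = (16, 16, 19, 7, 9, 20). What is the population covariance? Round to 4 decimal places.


Cov = (1/n)*sum((xi-xbar)(yi-ybar))
n = 6, xbar = 54/6 = 9, ybar = 87/6 = 14.5
sum((xi-xbar)(yi-ybar)) = -93
Cov = -93 / 6 = -15.5

-15.5000


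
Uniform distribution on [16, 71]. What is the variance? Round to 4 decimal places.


Var = (b-a)^2 / 12
(b-a)^2 = (71 - 16)^2 = 3025
Var = 3025/12 ≈ 252.083333

252.0833


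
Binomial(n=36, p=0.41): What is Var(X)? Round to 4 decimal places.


Var = n*p*(1-p) = 36 * 0.41 * 0.59 = 8.7084

8.7084


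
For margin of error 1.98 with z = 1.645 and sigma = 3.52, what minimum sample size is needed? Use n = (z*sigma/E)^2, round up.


z*sigma/E = 1.645 * 3.52 / 1.98 = 658/225 ≈ 2.924444
(z*sigma/E)^2 ≈ 8.552375
round up: n = 9

9


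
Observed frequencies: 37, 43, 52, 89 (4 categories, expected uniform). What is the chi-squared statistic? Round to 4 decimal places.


chi2 = sum((O-E)^2/E), E = total/4
total = 221, E = 221/4 = 55.25
(37 - 55.25)^2 / 55.25 = 333.0625 / 55.25 = 5329/884 ≈ 6.028281
(43 - 55.25)^2 / 55.25 = 150.0625 / 55.25 = 2401/884 ≈ 2.716063
(52 - 55.25)^2 / 55.25 = 10.5625 / 55.25 = 13/68 ≈ 0.191176
(89 - 55.25)^2 / 55.25 = 1139.0625 / 55.25 = 18225/884 ≈ 20.616516
chi2 = 6531/221 ≈ 29.552036

29.5520


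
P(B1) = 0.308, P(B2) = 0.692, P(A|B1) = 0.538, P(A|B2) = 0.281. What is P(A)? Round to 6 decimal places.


P(A) = P(A|B1)*P(B1) + P(A|B2)*P(B2)
P(A|B1)*P(B1) = 0.538 * 0.308 = 0.165704
P(A|B2)*P(B2) = 0.281 * 0.692 = 0.194452
P(A) = 0.165704 + 0.194452 = 0.360156

0.360156


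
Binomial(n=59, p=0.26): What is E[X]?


E[X] = n*p = 59 * 0.26 = 15.34

15.34


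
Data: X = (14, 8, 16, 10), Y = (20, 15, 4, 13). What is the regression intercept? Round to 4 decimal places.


a = ybar - b*xbar, where b = sum((xi-xbar)(yi-ybar)) / sum((xi-xbar)^2)
n = 4, xbar = 48/4 = 12, ybar = 52/4 = 13
Sxy = sum((xi-xbar)(yi-ybar)) = -30
Sxx = sum((xi-xbar)^2) = 40
b = Sxy / Sxx = -0.75
a = 13 - (-0.75) * 12 = 22

22.0000


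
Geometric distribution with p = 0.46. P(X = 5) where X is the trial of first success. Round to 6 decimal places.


P = (1-p)^(k-1) * p
(1-p)^(k-1) = 0.54^4 = 0.08503056
P = 0.08503056 * 0.46 ≈ 0.03911406

0.039114


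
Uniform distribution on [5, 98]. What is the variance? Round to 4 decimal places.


Var = (b-a)^2 / 12
(b-a)^2 = (98 - 5)^2 = 8649
Var = 8649/12 = 720.75

720.7500


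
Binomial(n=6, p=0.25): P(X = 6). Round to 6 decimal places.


P = C(n,k) * p^k * (1-p)^(n-k)
C(6,6) = 1
p^k = 0.25^6 = 1/4096 ≈ 0.0002441406
(1-p)^(n-k) = 0.75^0 = 1
P = 1 * 0.0002441406 * 1 = 1/4096 ≈ 0.000244

0.000244


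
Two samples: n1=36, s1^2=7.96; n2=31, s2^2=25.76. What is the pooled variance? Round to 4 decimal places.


sp^2 = ((n1-1)*s1^2 + (n2-1)*s2^2)/(n1+n2-2)
(n1-1)*s1^2 = 35 * 7.96 = 278.6
(n2-1)*s2^2 = 30 * 25.76 = 772.8
numerator = 278.6 + 772.8 = 1051.4
n1+n2-2 = 65
sp^2 = 1051.4 / 65 = 5257/325 ≈ 16.175385

16.1754


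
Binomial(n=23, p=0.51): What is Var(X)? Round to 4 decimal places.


Var = n*p*(1-p) = 23 * 0.51 * 0.49 = 5.7477

5.7477


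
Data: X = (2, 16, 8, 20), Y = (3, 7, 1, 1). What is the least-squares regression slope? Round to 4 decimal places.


b = sum((xi-xbar)(yi-ybar)) / sum((xi-xbar)^2)
n = 4, xbar = 46/4 = 11.5, ybar = 12/4 = 3
Sxy = sum((xi-xbar)(yi-ybar)) = 8
Sxx = sum((xi-xbar)^2) = 195
b = Sxy / Sxx = 8/195 ≈ 0.041026

0.0410


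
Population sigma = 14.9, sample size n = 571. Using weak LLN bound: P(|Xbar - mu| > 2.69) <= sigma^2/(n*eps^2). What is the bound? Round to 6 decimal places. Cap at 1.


bound = min(1, sigma^2/(n*eps^2))
sigma^2 = 14.9^2 = 222.01
n*eps^2 = 571 * 2.69^2 = 571 * 7.2361 = 4131.8131
sigma^2/(n*eps^2) = 222.01 / 4131.8131 ≈ 0.05373186

0.053732


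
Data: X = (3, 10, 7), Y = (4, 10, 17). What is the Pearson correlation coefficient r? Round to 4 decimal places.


r = sum((xi-xbar)(yi-ybar)) / sqrt(sum((xi-xbar)^2) * sum((yi-ybar)^2))
n = 3, xbar = 20/3 ≈ 6.666667, ybar = 31/3 ≈ 10.333333
Sxy = sum((xi-xbar)(yi-ybar)) = 73/3 ≈ 24.333333
Sxx = sum((xi-xbar)^2) = 74/3 ≈ 24.666667
Syy = sum((yi-ybar)^2) = 254/3 ≈ 84.666667
sqrt(Sxx*Syy) ≈ 45.699502
r = Sxy / sqrt(Sxx*Syy) = 24.333333 / 45.699502 ≈ 0.532464

0.5325


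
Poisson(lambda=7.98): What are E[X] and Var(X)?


E[X] = Var(X) = lambda = 7.98

7.98, 7.98


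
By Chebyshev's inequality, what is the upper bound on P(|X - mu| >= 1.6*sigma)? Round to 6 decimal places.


P <= 1/k^2
k^2 = 1.6^2 = 2.56
1/k^2 = 1 / 2.56 = 0.390625

0.390625


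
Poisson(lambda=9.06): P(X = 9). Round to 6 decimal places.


P = e^(-lam) * lam^k / k!
e^(-9.06) ≈ 0.0001162230
lam^k = 9.06^9 ≈ 411295330.658255
k! = 9! = 362880
P = 0.0001162230 * 411295330.658255 / 362880 ≈ 0.131729

0.131729


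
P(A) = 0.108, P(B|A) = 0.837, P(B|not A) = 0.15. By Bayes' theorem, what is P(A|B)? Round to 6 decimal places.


P(A|B) = P(B|A)*P(A) / P(B), P(B) = P(B|A)*P(A) + P(B|not A)*P(not A)
P(B|A)*P(A) = 0.837 * 0.108 = 0.090396
P(B|not A)*P(not A) = 0.15 * 0.892 = 0.1338
P(B) = 0.090396 + 0.1338 = 0.224196
P(A|B) = 0.090396 / 0.224196 ≈ 0.40320077

0.403201


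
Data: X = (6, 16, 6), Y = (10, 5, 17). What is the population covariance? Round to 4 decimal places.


Cov = (1/n)*sum((xi-xbar)(yi-ybar))
n = 3, xbar = 28/3 ≈ 9.333333, ybar = 32/3 ≈ 10.666667
sum((xi-xbar)(yi-ybar)) = -170/3 ≈ -56.666667
Cov = -56.666667 / 3 = -170/9 ≈ -18.888889

-18.8889


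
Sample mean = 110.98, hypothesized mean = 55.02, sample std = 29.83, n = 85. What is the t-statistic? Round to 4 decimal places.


t = (xbar - mu0) / (s/sqrt(n))
xbar - mu0 = 110.98 - 55.02 = 55.96
sqrt(85) ≈ 9.21954446
s/sqrt(n) = 29.83 / 9.21954446 ≈ 3.23551778
t = 55.96 / 3.23551778 ≈ 17.295532

17.2955


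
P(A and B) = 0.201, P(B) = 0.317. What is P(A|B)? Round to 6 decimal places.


P(A|B) = P(A and B) / P(B) = 0.201 / 0.317 = 201/317 ≈ 0.63406940

0.634069


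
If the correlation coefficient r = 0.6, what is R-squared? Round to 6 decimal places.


R^2 = r^2 = (0.6)^2 = 0.36

0.360000


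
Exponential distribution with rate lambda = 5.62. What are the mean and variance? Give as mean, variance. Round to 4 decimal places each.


mean = 1/lam, var = 1/lam^2
mean = 1 / 5.62 = 50/281 ≈ 0.177936
lam^2 = 5.62^2 = 31.5844
var = 1 / 31.5844 ≈ 0.031661

0.1779, 0.0317


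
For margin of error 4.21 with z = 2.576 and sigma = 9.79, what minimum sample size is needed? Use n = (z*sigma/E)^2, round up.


z*sigma/E = 2.576 * 9.79 / 4.21 ≈ 5.990271
(z*sigma/E)^2 ≈ 35.883344
round up: n = 36

36


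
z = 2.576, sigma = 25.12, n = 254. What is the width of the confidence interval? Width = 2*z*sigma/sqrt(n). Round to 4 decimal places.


width = 2*z*sigma/sqrt(n)
2*z*sigma = 2 * 2.576 * 25.12 = 129.41824
sqrt(254) ≈ 15.937377
width = 129.41824 / 15.937377 ≈ 8.120423

8.1204


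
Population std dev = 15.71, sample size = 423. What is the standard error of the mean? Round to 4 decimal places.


SE = sigma / sqrt(n)
sqrt(423) ≈ 20.566964
SE = 15.71 / 20.566964 ≈ 0.763846

0.7638


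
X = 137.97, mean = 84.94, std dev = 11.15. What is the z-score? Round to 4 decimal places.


z = (X - mu) / sigma
X - mu = 137.97 - 84.94 = 53.03
z = 53.03 / 11.15 = 5303/1115 ≈ 4.756054

4.7561


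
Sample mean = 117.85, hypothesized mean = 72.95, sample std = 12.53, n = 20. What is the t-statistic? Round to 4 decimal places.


t = (xbar - mu0) / (s/sqrt(n))
xbar - mu0 = 117.85 - 72.95 = 44.9
sqrt(20) ≈ 4.47213595
s/sqrt(n) = 12.53 / 4.47213595 ≈ 2.80179318
t = 44.9 / 2.80179318 ≈ 16.025451

16.0255


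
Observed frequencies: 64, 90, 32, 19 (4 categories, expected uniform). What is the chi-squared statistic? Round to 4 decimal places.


chi2 = sum((O-E)^2/E), E = total/4
total = 205, E = 205/4 = 51.25
(64 - 51.25)^2 / 51.25 = 162.5625 / 51.25 = 2601/820 ≈ 3.171951
(90 - 51.25)^2 / 51.25 = 1501.5625 / 51.25 = 4805/164 ≈ 29.298780
(32 - 51.25)^2 / 51.25 = 370.5625 / 51.25 = 5929/820 ≈ 7.230488
(19 - 51.25)^2 / 51.25 = 1040.0625 / 51.25 = 16641/820 ≈ 20.293902
chi2 = 12299/205 ≈ 59.995122

59.9951


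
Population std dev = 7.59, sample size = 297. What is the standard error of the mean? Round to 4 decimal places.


SE = sigma / sqrt(n)
sqrt(297) ≈ 17.233688
SE = 7.59 / 17.233688 ≈ 0.440416

0.4404


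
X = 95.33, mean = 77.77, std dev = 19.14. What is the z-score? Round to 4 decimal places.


z = (X - mu) / sigma
X - mu = 95.33 - 77.77 = 17.56
z = 17.56 / 19.14 = 878/957 ≈ 0.917450

0.9175


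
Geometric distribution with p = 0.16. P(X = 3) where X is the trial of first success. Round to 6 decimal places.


P = (1-p)^(k-1) * p
(1-p)^(k-1) = 0.84^2 = 0.7056
P = 0.7056 * 0.16 = 0.112896

0.112896


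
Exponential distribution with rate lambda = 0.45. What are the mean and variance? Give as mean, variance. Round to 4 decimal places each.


mean = 1/lam, var = 1/lam^2
mean = 1 / 0.45 = 20/9 ≈ 2.222222
lam^2 = 0.45^2 = 0.2025
var = 1 / 0.2025 = 400/81 ≈ 4.938272

2.2222, 4.9383


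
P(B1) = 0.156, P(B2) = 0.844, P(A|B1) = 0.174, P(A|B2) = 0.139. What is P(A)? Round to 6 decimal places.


P(A) = P(A|B1)*P(B1) + P(A|B2)*P(B2)
P(A|B1)*P(B1) = 0.174 * 0.156 = 0.027144
P(A|B2)*P(B2) = 0.139 * 0.844 = 0.117316
P(A) = 0.027144 + 0.117316 = 0.14446

0.144460


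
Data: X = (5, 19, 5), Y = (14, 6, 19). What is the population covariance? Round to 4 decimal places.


Cov = (1/n)*sum((xi-xbar)(yi-ybar))
n = 3, xbar = 29/3 ≈ 9.666667, ybar = 39/3 = 13
sum((xi-xbar)(yi-ybar)) = -98
Cov = -98 / 3 = -98/3 ≈ -32.666667

-32.6667


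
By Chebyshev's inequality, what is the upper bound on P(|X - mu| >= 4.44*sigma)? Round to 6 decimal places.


P <= 1/k^2
k^2 = 4.44^2 = 19.7136
1/k^2 = 1 / 19.7136 ≈ 0.05072640

0.050726


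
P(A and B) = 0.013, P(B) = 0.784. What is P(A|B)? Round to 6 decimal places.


P(A|B) = P(A and B) / P(B) = 0.013 / 0.784 = 13/784 ≈ 0.01658163

0.016582


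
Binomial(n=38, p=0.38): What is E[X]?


E[X] = n*p = 38 * 0.38 = 14.44

14.44


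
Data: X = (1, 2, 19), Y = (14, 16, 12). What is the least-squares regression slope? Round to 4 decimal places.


b = sum((xi-xbar)(yi-ybar)) / sum((xi-xbar)^2)
n = 3, xbar = 22/3 ≈ 7.333333, ybar = 42/3 = 14
Sxy = sum((xi-xbar)(yi-ybar)) = -34
Sxx = sum((xi-xbar)^2) = 614/3 ≈ 204.666667
b = Sxy / Sxx = -51/307 ≈ -0.166124

-0.1661


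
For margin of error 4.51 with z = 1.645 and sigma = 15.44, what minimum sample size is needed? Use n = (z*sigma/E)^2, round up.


z*sigma/E = 1.645 * 15.44 / 4.51 ≈ 5.631663
(z*sigma/E)^2 ≈ 31.715628
round up: n = 32

32


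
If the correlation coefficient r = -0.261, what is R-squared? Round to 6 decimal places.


R^2 = r^2 = (-0.261)^2 = 0.068121

0.068121


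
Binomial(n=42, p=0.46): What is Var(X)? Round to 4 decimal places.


Var = n*p*(1-p) = 42 * 0.46 * 0.54 = 10.4328

10.4328


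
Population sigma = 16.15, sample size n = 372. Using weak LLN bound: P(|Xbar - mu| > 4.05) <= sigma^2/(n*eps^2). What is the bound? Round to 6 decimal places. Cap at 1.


bound = min(1, sigma^2/(n*eps^2))
sigma^2 = 16.15^2 = 260.8225
n*eps^2 = 372 * 4.05^2 = 372 * 16.4025 = 6101.73
sigma^2/(n*eps^2) = 260.8225 / 6101.73 ≈ 0.04274566

0.042746


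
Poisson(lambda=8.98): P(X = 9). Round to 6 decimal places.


P = e^(-lam) * lam^k / k!
e^(-8.98) ≈ 0.0001259028
lam^k = 8.98^9 ≈ 379740598.033034
k! = 9! = 362880
P = 0.0001259028 * 379740598.033034 / 362880 ≈ 0.131753

0.131753


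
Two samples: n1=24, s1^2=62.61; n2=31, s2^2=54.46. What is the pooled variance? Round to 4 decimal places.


sp^2 = ((n1-1)*s1^2 + (n2-1)*s2^2)/(n1+n2-2)
(n1-1)*s1^2 = 23 * 62.61 = 1440.03
(n2-1)*s2^2 = 30 * 54.46 = 1633.8
numerator = 1440.03 + 1633.8 = 3073.83
n1+n2-2 = 53
sp^2 = 3073.83 / 53 = 307383/5300 ≈ 57.996792

57.9968


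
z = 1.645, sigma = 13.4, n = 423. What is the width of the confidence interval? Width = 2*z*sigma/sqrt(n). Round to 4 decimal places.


width = 2*z*sigma/sqrt(n)
2*z*sigma = 2 * 1.645 * 13.4 = 44.086
sqrt(423) ≈ 20.566964
width = 44.086 / 20.566964 ≈ 2.143535

2.1435


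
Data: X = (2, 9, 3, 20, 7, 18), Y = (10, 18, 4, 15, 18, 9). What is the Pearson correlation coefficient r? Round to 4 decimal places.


r = sum((xi-xbar)(yi-ybar)) / sqrt(sum((xi-xbar)^2) * sum((yi-ybar)^2))
n = 6, xbar = 59/6 ≈ 9.833333, ybar = 74/6 = 37/3 ≈ 12.333333
Sxy = sum((xi-xbar)(yi-ybar)) = 163/3 ≈ 54.333333
Sxx = sum((xi-xbar)^2) = 1721/6 ≈ 286.833333
Syy = sum((yi-ybar)^2) = 472/3 ≈ 157.333333
sqrt(Sxx*Syy) ≈ 212.434565
r = Sxy / sqrt(Sxx*Syy) = 54.333333 / 212.434565 ≈ 0.255765

0.2558


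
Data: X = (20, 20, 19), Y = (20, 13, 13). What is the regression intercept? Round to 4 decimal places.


a = ybar - b*xbar, where b = sum((xi-xbar)(yi-ybar)) / sum((xi-xbar)^2)
n = 3, xbar = 59/3 ≈ 19.666667, ybar = 46/3 ≈ 15.333333
Sxy = sum((xi-xbar)(yi-ybar)) = 7/3 ≈ 2.333333
Sxx = sum((xi-xbar)^2) = 2/3 ≈ 0.666667
b = Sxy / Sxx = 3.5
a = 15.333333 - 3.5 * 19.666667 = -53.5

-53.5000


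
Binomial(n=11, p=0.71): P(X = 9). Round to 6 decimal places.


P = C(n,k) * p^k * (1-p)^(n-k)
C(11,9) = 55
p^k = 0.71^9 ≈ 0.04584850
(1-p)^(n-k) = 0.29^2 = 0.0841
P = 55 * 0.04584850 * 0.0841 ≈ 0.212072

0.212072


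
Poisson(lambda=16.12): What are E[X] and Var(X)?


E[X] = Var(X) = lambda = 16.12

16.12, 16.12


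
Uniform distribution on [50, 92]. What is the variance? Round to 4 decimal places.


Var = (b-a)^2 / 12
(b-a)^2 = (92 - 50)^2 = 1764
Var = 1764/12 = 147

147.0000


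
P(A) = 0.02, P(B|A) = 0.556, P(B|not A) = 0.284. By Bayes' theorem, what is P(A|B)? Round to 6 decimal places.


P(A|B) = P(B|A)*P(A) / P(B), P(B) = P(B|A)*P(A) + P(B|not A)*P(not A)
P(B|A)*P(A) = 0.556 * 0.02 = 0.01112
P(B|not A)*P(not A) = 0.284 * 0.98 = 0.27832
P(B) = 0.01112 + 0.27832 = 0.28944
P(A|B) = 0.01112 / 0.28944 = 139/3618 ≈ 0.03841902

0.038419


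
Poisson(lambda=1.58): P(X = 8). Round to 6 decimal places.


P = e^(-lam) * lam^k / k!
e^(-1.58) ≈ 0.2059751
lam^k = 1.58^8 ≈ 38.837986
k! = 8! = 40320
P = 0.2059751 * 38.837986 / 40320 ≈ 0.000198

0.000198


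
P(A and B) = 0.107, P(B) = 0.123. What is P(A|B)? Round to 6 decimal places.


P(A|B) = P(A and B) / P(B) = 0.107 / 0.123 = 107/123 ≈ 0.86991870

0.869919


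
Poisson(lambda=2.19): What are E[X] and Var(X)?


E[X] = Var(X) = lambda = 2.19

2.19, 2.19


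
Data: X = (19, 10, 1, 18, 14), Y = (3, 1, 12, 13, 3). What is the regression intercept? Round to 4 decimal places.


a = ybar - b*xbar, where b = sum((xi-xbar)(yi-ybar)) / sum((xi-xbar)^2)
n = 5, xbar = 62/5 = 12.4, ybar = 32/5 = 6.4
Sxy = sum((xi-xbar)(yi-ybar)) = -41.8
Sxx = sum((xi-xbar)^2) = 213.2
b = Sxy / Sxx = -209/1066 ≈ -0.196060
a = 6.4 - (-0.196060) * 12.4 = 4707/533 ≈ 8.831144

8.8311


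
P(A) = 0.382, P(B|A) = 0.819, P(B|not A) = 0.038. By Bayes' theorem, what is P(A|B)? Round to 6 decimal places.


P(A|B) = P(B|A)*P(A) / P(B), P(B) = P(B|A)*P(A) + P(B|not A)*P(not A)
P(B|A)*P(A) = 0.819 * 0.382 = 0.312858
P(B|not A)*P(not A) = 0.038 * 0.618 = 0.023484
P(B) = 0.312858 + 0.023484 = 0.336342
P(A|B) = 0.312858 / 0.336342 ≈ 0.93017821

0.930178


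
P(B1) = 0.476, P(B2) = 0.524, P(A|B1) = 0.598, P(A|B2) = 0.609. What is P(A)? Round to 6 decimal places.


P(A) = P(A|B1)*P(B1) + P(A|B2)*P(B2)
P(A|B1)*P(B1) = 0.598 * 0.476 = 0.284648
P(A|B2)*P(B2) = 0.609 * 0.524 = 0.319116
P(A) = 0.284648 + 0.319116 = 0.603764

0.603764


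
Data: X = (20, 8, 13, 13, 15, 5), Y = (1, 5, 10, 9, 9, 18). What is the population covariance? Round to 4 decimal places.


Cov = (1/n)*sum((xi-xbar)(yi-ybar))
n = 6, xbar = 74/6 = 37/3 ≈ 12.333333, ybar = 52/6 = 26/3 ≈ 8.666667
sum((xi-xbar)(yi-ybar)) = -328/3 ≈ -109.333333
Cov = -109.333333 / 6 = -164/9 ≈ -18.222222

-18.2222


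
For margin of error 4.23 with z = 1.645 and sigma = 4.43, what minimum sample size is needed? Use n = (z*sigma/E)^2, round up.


z*sigma/E = 1.645 * 4.43 / 4.23 = 3101/1800 ≈ 1.722778
(z*sigma/E)^2 ≈ 2.967963
round up: n = 3

3


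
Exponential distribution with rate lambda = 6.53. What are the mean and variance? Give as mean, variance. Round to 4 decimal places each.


mean = 1/lam, var = 1/lam^2
mean = 1 / 6.53 = 100/653 ≈ 0.153139
lam^2 = 6.53^2 = 42.6409
var = 1 / 42.6409 ≈ 0.023452

0.1531, 0.0235


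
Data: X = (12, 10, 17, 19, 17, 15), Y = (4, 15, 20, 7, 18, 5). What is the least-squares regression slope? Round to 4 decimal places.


b = sum((xi-xbar)(yi-ybar)) / sum((xi-xbar)^2)
n = 6, xbar = 90/6 = 15, ybar = 69/6 = 11.5
Sxy = sum((xi-xbar)(yi-ybar)) = 17
Sxx = sum((xi-xbar)^2) = 58
b = Sxy / Sxx = 17/58 ≈ 0.293103

0.2931


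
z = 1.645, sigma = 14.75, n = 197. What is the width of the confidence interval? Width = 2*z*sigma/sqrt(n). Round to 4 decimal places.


width = 2*z*sigma/sqrt(n)
2*z*sigma = 2 * 1.645 * 14.75 = 48.5275
sqrt(197) ≈ 14.035669
width = 48.5275 / 14.035669 ≈ 3.457441

3.4574


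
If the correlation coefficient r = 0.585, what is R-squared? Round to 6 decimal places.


R^2 = r^2 = (0.585)^2 = 0.342225

0.342225


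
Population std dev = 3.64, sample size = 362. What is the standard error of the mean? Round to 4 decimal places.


SE = sigma / sqrt(n)
sqrt(362) ≈ 19.026298
SE = 3.64 / 19.026298 ≈ 0.191314

0.1913


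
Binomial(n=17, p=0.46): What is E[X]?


E[X] = n*p = 17 * 0.46 = 7.82

7.82


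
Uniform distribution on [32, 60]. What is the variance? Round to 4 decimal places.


Var = (b-a)^2 / 12
(b-a)^2 = (60 - 32)^2 = 784
Var = 784/12 ≈ 65.333333

65.3333


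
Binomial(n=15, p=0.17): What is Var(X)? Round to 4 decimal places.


Var = n*p*(1-p) = 15 * 0.17 * 0.83 = 2.1165

2.1165


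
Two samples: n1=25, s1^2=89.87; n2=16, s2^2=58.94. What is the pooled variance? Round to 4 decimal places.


sp^2 = ((n1-1)*s1^2 + (n2-1)*s2^2)/(n1+n2-2)
(n1-1)*s1^2 = 24 * 89.87 = 2156.88
(n2-1)*s2^2 = 15 * 58.94 = 884.1
numerator = 2156.88 + 884.1 = 3040.98
n1+n2-2 = 39
sp^2 = 3040.98 / 39 = 50683/650 ≈ 77.973846

77.9738


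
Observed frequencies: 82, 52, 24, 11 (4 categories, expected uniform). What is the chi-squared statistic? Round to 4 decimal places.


chi2 = sum((O-E)^2/E), E = total/4
total = 169, E = 169/4 = 42.25
(82 - 42.25)^2 / 42.25 = 1580.0625 / 42.25 = 25281/676 ≈ 37.397929
(52 - 42.25)^2 / 42.25 = 95.0625 / 42.25 = 2.25
(24 - 42.25)^2 / 42.25 = 333.0625 / 42.25 = 5329/676 ≈ 7.883136
(11 - 42.25)^2 / 42.25 = 976.5625 / 42.25 = 15625/676 ≈ 23.113905
chi2 = 11939/169 ≈ 70.644970

70.6450


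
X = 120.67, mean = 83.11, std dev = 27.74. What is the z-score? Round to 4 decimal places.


z = (X - mu) / sigma
X - mu = 120.67 - 83.11 = 37.56
z = 37.56 / 27.74 = 1878/1387 ≈ 1.354001

1.3540


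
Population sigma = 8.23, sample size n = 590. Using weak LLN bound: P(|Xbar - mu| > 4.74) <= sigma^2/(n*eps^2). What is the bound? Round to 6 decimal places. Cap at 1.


bound = min(1, sigma^2/(n*eps^2))
sigma^2 = 8.23^2 = 67.7329
n*eps^2 = 590 * 4.74^2 = 590 * 22.4676 = 13255.884
sigma^2/(n*eps^2) = 67.7329 / 13255.884 ≈ 0.00510965

0.005110


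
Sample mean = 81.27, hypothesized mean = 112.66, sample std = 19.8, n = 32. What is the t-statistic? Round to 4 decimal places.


t = (xbar - mu0) / (s/sqrt(n))
xbar - mu0 = 81.27 - 112.66 = -31.39
sqrt(32) ≈ 5.65685425
s/sqrt(n) = 19.8 / 5.65685425 ≈ 3.50017857
t = -31.39 / 3.50017857 ≈ -8.968114

-8.9681


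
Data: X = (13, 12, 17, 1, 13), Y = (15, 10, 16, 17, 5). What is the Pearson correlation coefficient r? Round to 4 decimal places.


r = sum((xi-xbar)(yi-ybar)) / sqrt(sum((xi-xbar)^2) * sum((yi-ybar)^2))
n = 5, xbar = 56/5 = 11.2, ybar = 63/5 = 12.6
Sxy = sum((xi-xbar)(yi-ybar)) = -36.6
Sxx = sum((xi-xbar)^2) = 144.8
Syy = sum((yi-ybar)^2) = 101.2
sqrt(Sxx*Syy) ≈ 121.052716
r = Sxy / sqrt(Sxx*Syy) = -36.6 / 121.052716 ≈ -0.302348

-0.3023


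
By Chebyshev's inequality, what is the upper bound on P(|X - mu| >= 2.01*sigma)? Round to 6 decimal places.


P <= 1/k^2
k^2 = 2.01^2 = 4.0401
1/k^2 = 1 / 4.0401 ≈ 0.24751863

0.247519


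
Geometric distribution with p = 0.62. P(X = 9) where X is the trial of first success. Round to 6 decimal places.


P = (1-p)^(k-1) * p
(1-p)^(k-1) = 0.38^8 ≈ 0.0004347792
P = 0.0004347792 * 0.62 ≈ 0.0002695631

0.000270


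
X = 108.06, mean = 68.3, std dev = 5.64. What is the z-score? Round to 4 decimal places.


z = (X - mu) / sigma
X - mu = 108.06 - 68.3 = 39.76
z = 39.76 / 5.64 = 994/141 ≈ 7.049645

7.0496


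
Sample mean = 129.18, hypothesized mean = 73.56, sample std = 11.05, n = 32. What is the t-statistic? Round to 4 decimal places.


t = (xbar - mu0) / (s/sqrt(n))
xbar - mu0 = 129.18 - 73.56 = 55.62
sqrt(32) ≈ 5.65685425
s/sqrt(n) = 11.05 / 5.65685425 ≈ 1.95338248
t = 55.62 / 1.95338248 ≈ 28.473686

28.4737


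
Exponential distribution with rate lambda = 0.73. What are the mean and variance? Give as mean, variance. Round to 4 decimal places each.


mean = 1/lam, var = 1/lam^2
mean = 1 / 0.73 = 100/73 ≈ 1.369863
lam^2 = 0.73^2 = 0.5329
var = 1 / 0.5329 = 10000/5329 ≈ 1.876525

1.3699, 1.8765


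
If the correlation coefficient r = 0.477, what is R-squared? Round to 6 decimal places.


R^2 = r^2 = (0.477)^2 = 0.227529

0.227529


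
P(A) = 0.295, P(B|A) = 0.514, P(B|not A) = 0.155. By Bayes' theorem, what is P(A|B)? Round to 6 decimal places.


P(A|B) = P(B|A)*P(A) / P(B), P(B) = P(B|A)*P(A) + P(B|not A)*P(not A)
P(B|A)*P(A) = 0.514 * 0.295 = 0.15163
P(B|not A)*P(not A) = 0.155 * 0.705 = 0.109275
P(B) = 0.15163 + 0.109275 = 0.260905
P(A|B) = 0.15163 / 0.260905 ≈ 0.58116939

0.581169


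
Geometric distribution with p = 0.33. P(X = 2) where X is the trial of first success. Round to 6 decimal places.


P = (1-p)^(k-1) * p
(1-p)^(k-1) = 0.67^1 = 0.67
P = 0.67 * 0.33 = 0.2211

0.221100


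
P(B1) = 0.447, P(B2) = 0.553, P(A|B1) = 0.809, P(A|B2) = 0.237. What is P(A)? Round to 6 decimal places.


P(A) = P(A|B1)*P(B1) + P(A|B2)*P(B2)
P(A|B1)*P(B1) = 0.809 * 0.447 = 0.361623
P(A|B2)*P(B2) = 0.237 * 0.553 = 0.131061
P(A) = 0.361623 + 0.131061 = 0.492684

0.492684


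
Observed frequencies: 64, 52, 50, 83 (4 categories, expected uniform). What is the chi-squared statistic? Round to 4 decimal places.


chi2 = sum((O-E)^2/E), E = total/4
total = 249, E = 249/4 = 62.25
(64 - 62.25)^2 / 62.25 = 3.0625 / 62.25 = 49/996 ≈ 0.049197
(52 - 62.25)^2 / 62.25 = 105.0625 / 62.25 = 1681/996 ≈ 1.687751
(50 - 62.25)^2 / 62.25 = 150.0625 / 62.25 = 2401/996 ≈ 2.410643
(83 - 62.25)^2 / 62.25 = 430.5625 / 62.25 = 83/12 ≈ 6.916667
chi2 = 2755/249 ≈ 11.064257

11.0643


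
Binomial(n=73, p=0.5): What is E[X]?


E[X] = n*p = 73 * 0.5 = 36.5

36.5


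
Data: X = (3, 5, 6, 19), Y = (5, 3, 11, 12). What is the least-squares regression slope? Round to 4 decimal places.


b = sum((xi-xbar)(yi-ybar)) / sum((xi-xbar)^2)
n = 4, xbar = 33/4 = 8.25, ybar = 31/4 = 7.75
Sxy = sum((xi-xbar)(yi-ybar)) = 68.25
Sxx = sum((xi-xbar)^2) = 158.75
b = Sxy / Sxx = 273/635 ≈ 0.429921

0.4299


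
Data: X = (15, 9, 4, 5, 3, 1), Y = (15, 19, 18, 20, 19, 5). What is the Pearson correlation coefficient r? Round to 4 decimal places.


r = sum((xi-xbar)(yi-ybar)) / sqrt(sum((xi-xbar)^2) * sum((yi-ybar)^2))
n = 6, xbar = 37/6 ≈ 6.166667, ybar = 96/6 = 16
Sxy = sum((xi-xbar)(yi-ybar)) = 38
Sxx = sum((xi-xbar)^2) = 773/6 ≈ 128.833333
Syy = sum((yi-ybar)^2) = 160
sqrt(Sxx*Syy) ≈ 143.573442
r = Sxy / sqrt(Sxx*Syy) = 38 / 143.573442 ≈ 0.264673

0.2647


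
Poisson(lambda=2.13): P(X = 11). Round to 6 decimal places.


P = e^(-lam) * lam^k / k!
e^(-2.13) ≈ 0.1188373
lam^k = 2.13^11 ≈ 4094.262068
k! = 11! = 39916800
P = 0.1188373 * 4094.262068 / 39916800 ≈ 0.000012

0.000012


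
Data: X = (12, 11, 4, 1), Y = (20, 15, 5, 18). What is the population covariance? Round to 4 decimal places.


Cov = (1/n)*sum((xi-xbar)(yi-ybar))
n = 4, xbar = 28/4 = 7, ybar = 58/4 = 14.5
sum((xi-xbar)(yi-ybar)) = 37
Cov = 37 / 4 = 9.25

9.2500


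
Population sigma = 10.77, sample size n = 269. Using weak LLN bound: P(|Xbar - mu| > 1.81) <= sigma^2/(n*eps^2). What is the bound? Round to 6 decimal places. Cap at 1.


bound = min(1, sigma^2/(n*eps^2))
sigma^2 = 10.77^2 = 115.9929
n*eps^2 = 269 * 1.81^2 = 269 * 3.2761 = 881.2709
sigma^2/(n*eps^2) = 115.9929 / 881.2709 ≈ 0.13162003

0.131620


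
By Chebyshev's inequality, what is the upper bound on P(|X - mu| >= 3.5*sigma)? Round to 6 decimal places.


P <= 1/k^2
k^2 = 3.5^2 = 12.25
1/k^2 = 1 / 12.25 = 4/49 ≈ 0.08163265

0.081633


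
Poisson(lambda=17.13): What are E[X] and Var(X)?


E[X] = Var(X) = lambda = 17.13

17.13, 17.13


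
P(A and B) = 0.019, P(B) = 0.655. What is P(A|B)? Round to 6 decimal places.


P(A|B) = P(A and B) / P(B) = 0.019 / 0.655 = 19/655 ≈ 0.02900763

0.029008


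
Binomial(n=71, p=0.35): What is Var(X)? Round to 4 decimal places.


Var = n*p*(1-p) = 71 * 0.35 * 0.65 = 16.1525

16.1525


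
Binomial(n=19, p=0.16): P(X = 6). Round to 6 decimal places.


P = C(n,k) * p^k * (1-p)^(n-k)
C(19,6) = 27132
p^k = 0.16^6 ≈ 0.00001677722
(1-p)^(n-k) = 0.84^13 ≈ 0.1036647
P = 27132 * 0.00001677722 * 0.1036647 ≈ 0.047188

0.047188


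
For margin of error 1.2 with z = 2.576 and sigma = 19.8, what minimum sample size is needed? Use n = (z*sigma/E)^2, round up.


z*sigma/E = 2.576 * 19.8 / 1.2 = 42.504
(z*sigma/E)^2 = 1806.590016
round up: n = 1807

1807


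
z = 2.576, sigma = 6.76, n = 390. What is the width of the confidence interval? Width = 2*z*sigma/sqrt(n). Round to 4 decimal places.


width = 2*z*sigma/sqrt(n)
2*z*sigma = 2 * 2.576 * 6.76 = 34.82752
sqrt(390) ≈ 19.748418
width = 34.82752 / 19.748418 ≈ 1.763560

1.7636


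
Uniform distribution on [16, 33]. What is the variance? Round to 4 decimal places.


Var = (b-a)^2 / 12
(b-a)^2 = (33 - 16)^2 = 289
Var = 289/12 ≈ 24.083333

24.0833


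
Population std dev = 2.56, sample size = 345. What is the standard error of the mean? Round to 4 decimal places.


SE = sigma / sqrt(n)
sqrt(345) ≈ 18.574176
SE = 2.56 / 18.574176 ≈ 0.137826

0.1378


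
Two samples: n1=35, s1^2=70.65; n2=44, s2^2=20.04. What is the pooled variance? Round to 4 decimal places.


sp^2 = ((n1-1)*s1^2 + (n2-1)*s2^2)/(n1+n2-2)
(n1-1)*s1^2 = 34 * 70.65 = 2402.1
(n2-1)*s2^2 = 43 * 20.04 = 861.72
numerator = 2402.1 + 861.72 = 3263.82
n1+n2-2 = 77
sp^2 = 3263.82 / 77 = 23313/550 ≈ 42.387273

42.3873


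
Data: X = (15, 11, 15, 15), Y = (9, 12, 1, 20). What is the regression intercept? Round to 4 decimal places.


a = ybar - b*xbar, where b = sum((xi-xbar)(yi-ybar)) / sum((xi-xbar)^2)
n = 4, xbar = 56/4 = 14, ybar = 42/4 = 10.5
Sxy = sum((xi-xbar)(yi-ybar)) = -6
Sxx = sum((xi-xbar)^2) = 12
b = Sxy / Sxx = -0.5
a = 10.5 - (-0.5) * 14 = 17.5

17.5000


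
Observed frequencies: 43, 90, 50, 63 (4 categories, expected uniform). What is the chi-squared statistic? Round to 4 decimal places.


chi2 = sum((O-E)^2/E), E = total/4
total = 246, E = 246/4 = 61.5
(43 - 61.5)^2 / 61.5 = 342.25 / 61.5 = 1369/246 ≈ 5.565041
(90 - 61.5)^2 / 61.5 = 812.25 / 61.5 = 1083/82 ≈ 13.207317
(50 - 61.5)^2 / 61.5 = 132.25 / 61.5 = 529/246 ≈ 2.150407
(63 - 61.5)^2 / 61.5 = 2.25 / 61.5 = 3/82 ≈ 0.036585
chi2 = 2578/123 ≈ 20.959350

20.9593


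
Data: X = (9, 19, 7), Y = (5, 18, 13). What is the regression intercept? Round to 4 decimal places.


a = ybar - b*xbar, where b = sum((xi-xbar)(yi-ybar)) / sum((xi-xbar)^2)
n = 3, xbar = 35/3 ≈ 11.666667, ybar = 36/3 = 12
Sxy = sum((xi-xbar)(yi-ybar)) = 58
Sxx = sum((xi-xbar)^2) = 248/3 ≈ 82.666667
b = Sxy / Sxx = 87/124 ≈ 0.701613
a = 12 - 0.701613 * 11.666667 = 473/124 ≈ 3.814516

3.8145


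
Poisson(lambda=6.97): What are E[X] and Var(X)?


E[X] = Var(X) = lambda = 6.97

6.97, 6.97


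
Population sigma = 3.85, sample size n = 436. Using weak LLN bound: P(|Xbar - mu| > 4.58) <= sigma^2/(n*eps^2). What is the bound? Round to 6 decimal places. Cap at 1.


bound = min(1, sigma^2/(n*eps^2))
sigma^2 = 3.85^2 = 14.8225
n*eps^2 = 436 * 4.58^2 = 436 * 20.9764 = 9145.7104
sigma^2/(n*eps^2) = 14.8225 / 9145.7104 ≈ 0.00162071

0.001621


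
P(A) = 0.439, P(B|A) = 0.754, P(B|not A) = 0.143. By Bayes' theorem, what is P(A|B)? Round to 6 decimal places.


P(A|B) = P(B|A)*P(A) / P(B), P(B) = P(B|A)*P(A) + P(B|not A)*P(not A)
P(B|A)*P(A) = 0.754 * 0.439 = 0.331006
P(B|not A)*P(not A) = 0.143 * 0.561 = 0.080223
P(B) = 0.331006 + 0.080223 = 0.411229
P(A|B) = 0.331006 / 0.411229 ≈ 0.80491891

0.804919


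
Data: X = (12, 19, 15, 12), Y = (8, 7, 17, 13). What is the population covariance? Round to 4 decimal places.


Cov = (1/n)*sum((xi-xbar)(yi-ybar))
n = 4, xbar = 58/4 = 14.5, ybar = 45/4 = 11.25
sum((xi-xbar)(yi-ybar)) = -12.5
Cov = -12.5 / 4 = -3.125

-3.1250


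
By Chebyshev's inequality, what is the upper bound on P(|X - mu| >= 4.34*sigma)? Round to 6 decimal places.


P <= 1/k^2
k^2 = 4.34^2 = 18.8356
1/k^2 = 1 / 18.8356 ≈ 0.05309096

0.053091


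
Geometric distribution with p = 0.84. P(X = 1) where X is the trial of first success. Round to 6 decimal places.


P = (1-p)^(k-1) * p
(1-p)^(k-1) = 0.16^0 = 1
P = 1 * 0.84 = 0.84

0.840000


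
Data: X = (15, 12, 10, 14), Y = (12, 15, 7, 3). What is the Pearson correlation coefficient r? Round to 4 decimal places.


r = sum((xi-xbar)(yi-ybar)) / sqrt(sum((xi-xbar)^2) * sum((yi-ybar)^2))
n = 4, xbar = 51/4 = 12.75, ybar = 37/4 = 9.25
Sxy = sum((xi-xbar)(yi-ybar)) = 0.25
Sxx = sum((xi-xbar)^2) = 14.75
Syy = sum((yi-ybar)^2) = 84.75
sqrt(Sxx*Syy) ≈ 35.356223
r = Sxy / sqrt(Sxx*Syy) = 0.25 / 35.356223 ≈ 0.007071

0.0071


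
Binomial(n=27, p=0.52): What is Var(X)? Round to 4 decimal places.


Var = n*p*(1-p) = 27 * 0.52 * 0.48 = 6.7392

6.7392


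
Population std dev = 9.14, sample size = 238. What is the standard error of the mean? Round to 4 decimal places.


SE = sigma / sqrt(n)
sqrt(238) ≈ 15.427249
SE = 9.14 / 15.427249 ≈ 0.592458

0.5925


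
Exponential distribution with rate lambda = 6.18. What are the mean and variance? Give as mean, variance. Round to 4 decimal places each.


mean = 1/lam, var = 1/lam^2
mean = 1 / 6.18 = 50/309 ≈ 0.161812
lam^2 = 6.18^2 = 38.1924
var = 1 / 38.1924 ≈ 0.026183

0.1618, 0.0262


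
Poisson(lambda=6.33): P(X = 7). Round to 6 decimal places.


P = e^(-lam) * lam^k / k!
e^(-6.33) ≈ 0.001782034
lam^k = 6.33^7 ≈ 407217.065651
k! = 7! = 5040
P = 0.001782034 * 407217.065651 / 5040 ≈ 0.143983

0.143983


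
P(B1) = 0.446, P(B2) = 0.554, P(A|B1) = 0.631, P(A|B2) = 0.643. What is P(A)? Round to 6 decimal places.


P(A) = P(A|B1)*P(B1) + P(A|B2)*P(B2)
P(A|B1)*P(B1) = 0.631 * 0.446 = 0.281426
P(A|B2)*P(B2) = 0.643 * 0.554 = 0.356222
P(A) = 0.281426 + 0.356222 = 0.637648

0.637648


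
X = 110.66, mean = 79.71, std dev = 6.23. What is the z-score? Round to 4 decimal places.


z = (X - mu) / sigma
X - mu = 110.66 - 79.71 = 30.95
z = 30.95 / 6.23 = 3095/623 ≈ 4.967897

4.9679


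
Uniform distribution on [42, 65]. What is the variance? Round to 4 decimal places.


Var = (b-a)^2 / 12
(b-a)^2 = (65 - 42)^2 = 529
Var = 529/12 ≈ 44.083333

44.0833


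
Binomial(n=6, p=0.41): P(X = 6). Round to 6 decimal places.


P = C(n,k) * p^k * (1-p)^(n-k)
C(6,6) = 1
p^k = 0.41^6 ≈ 0.004750104
(1-p)^(n-k) = 0.59^0 = 1
P = 1 * 0.004750104 * 1 ≈ 0.004750

0.004750


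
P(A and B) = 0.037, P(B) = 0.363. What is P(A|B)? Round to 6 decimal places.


P(A|B) = P(A and B) / P(B) = 0.037 / 0.363 = 37/363 ≈ 0.10192837

0.101928


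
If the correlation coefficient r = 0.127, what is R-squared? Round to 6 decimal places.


R^2 = r^2 = (0.127)^2 = 0.016129

0.016129


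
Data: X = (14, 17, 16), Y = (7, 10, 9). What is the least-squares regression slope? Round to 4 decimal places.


b = sum((xi-xbar)(yi-ybar)) / sum((xi-xbar)^2)
n = 3, xbar = 47/3 ≈ 15.666667, ybar = 26/3 ≈ 8.666667
Sxy = sum((xi-xbar)(yi-ybar)) = 14/3 ≈ 4.666667
Sxx = sum((xi-xbar)^2) = 14/3 ≈ 4.666667
b = Sxy / Sxx = 1

1.0000


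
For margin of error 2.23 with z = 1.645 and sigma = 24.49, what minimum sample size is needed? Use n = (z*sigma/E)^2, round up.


z*sigma/E = 1.645 * 24.49 / 2.23 ≈ 18.065493
(z*sigma/E)^2 ≈ 326.362047
round up: n = 327

327


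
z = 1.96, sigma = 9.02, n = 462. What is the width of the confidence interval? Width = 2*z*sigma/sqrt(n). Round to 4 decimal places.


width = 2*z*sigma/sqrt(n)
2*z*sigma = 2 * 1.96 * 9.02 = 35.3584
sqrt(462) ≈ 21.494185
width = 35.3584 / 21.494185 ≈ 1.645022

1.6450


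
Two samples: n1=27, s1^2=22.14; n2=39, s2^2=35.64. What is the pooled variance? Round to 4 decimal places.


sp^2 = ((n1-1)*s1^2 + (n2-1)*s2^2)/(n1+n2-2)
(n1-1)*s1^2 = 26 * 22.14 = 575.64
(n2-1)*s2^2 = 38 * 35.64 = 1354.32
numerator = 575.64 + 1354.32 = 1929.96
n1+n2-2 = 64
sp^2 = 1929.96 / 64 = 30.155625

30.1556


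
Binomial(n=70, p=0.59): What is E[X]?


E[X] = n*p = 70 * 0.59 = 41.3

41.3


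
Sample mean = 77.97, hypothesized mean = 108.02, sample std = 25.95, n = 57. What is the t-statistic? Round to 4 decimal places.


t = (xbar - mu0) / (s/sqrt(n))
xbar - mu0 = 77.97 - 108.02 = -30.05
sqrt(57) ≈ 7.54983444
s/sqrt(n) = 25.95 / 7.54983444 ≈ 3.43716147
t = -30.05 / 3.43716147 ≈ -8.742679

-8.7427


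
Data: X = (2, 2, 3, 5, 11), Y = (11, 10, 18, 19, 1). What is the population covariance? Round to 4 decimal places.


Cov = (1/n)*sum((xi-xbar)(yi-ybar))
n = 5, xbar = 23/5 = 4.6, ybar = 59/5 = 11.8
sum((xi-xbar)(yi-ybar)) = -69.4
Cov = -69.4 / 5 = -13.88

-13.8800


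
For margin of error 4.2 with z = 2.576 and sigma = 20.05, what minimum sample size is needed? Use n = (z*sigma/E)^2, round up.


z*sigma/E = 2.576 * 20.05 / 4.2 = 9223/750 ≈ 12.297333
(z*sigma/E)^2 ≈ 151.224407
round up: n = 152

152


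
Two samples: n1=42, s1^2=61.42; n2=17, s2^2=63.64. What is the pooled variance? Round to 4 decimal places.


sp^2 = ((n1-1)*s1^2 + (n2-1)*s2^2)/(n1+n2-2)
(n1-1)*s1^2 = 41 * 61.42 = 2518.22
(n2-1)*s2^2 = 16 * 63.64 = 1018.24
numerator = 2518.22 + 1018.24 = 3536.46
n1+n2-2 = 57
sp^2 = 3536.46 / 57 = 58941/950 ≈ 62.043158

62.0432


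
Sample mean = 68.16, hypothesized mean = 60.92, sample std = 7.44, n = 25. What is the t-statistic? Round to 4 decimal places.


t = (xbar - mu0) / (s/sqrt(n))
xbar - mu0 = 68.16 - 60.92 = 7.24
sqrt(25) = 5
s/sqrt(n) = 7.44 / 5 = 1.488
t = 7.24 / 1.488 = 905/186 ≈ 4.865591

4.8656


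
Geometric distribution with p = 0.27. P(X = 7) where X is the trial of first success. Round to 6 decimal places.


P = (1-p)^(k-1) * p
(1-p)^(k-1) = 0.73^6 ≈ 0.1513342
P = 0.1513342 * 0.27 ≈ 0.04086024

0.040860


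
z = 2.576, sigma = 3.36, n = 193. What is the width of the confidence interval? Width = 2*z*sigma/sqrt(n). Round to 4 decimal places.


width = 2*z*sigma/sqrt(n)
2*z*sigma = 2 * 2.576 * 3.36 = 17.31072
sqrt(193) ≈ 13.892444
width = 17.31072 / 13.892444 ≈ 1.246053

1.2461


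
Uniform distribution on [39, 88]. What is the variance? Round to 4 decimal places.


Var = (b-a)^2 / 12
(b-a)^2 = (88 - 39)^2 = 2401
Var = 2401/12 ≈ 200.083333

200.0833


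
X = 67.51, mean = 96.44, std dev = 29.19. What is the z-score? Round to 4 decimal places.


z = (X - mu) / sigma
X - mu = 67.51 - 96.44 = -28.93
z = -28.93 / 29.19 = -2893/2919 ≈ -0.991093

-0.9911


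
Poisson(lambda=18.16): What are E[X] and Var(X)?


E[X] = Var(X) = lambda = 18.16

18.16, 18.16


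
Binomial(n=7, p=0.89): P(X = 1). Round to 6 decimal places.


P = C(n,k) * p^k * (1-p)^(n-k)
C(7,1) = 7
p^k = 0.89^1 = 0.89
(1-p)^(n-k) = 0.11^6 = 0.000001771561
P = 7 * 0.89 * 0.000001771561 ≈ 0.000011

0.000011


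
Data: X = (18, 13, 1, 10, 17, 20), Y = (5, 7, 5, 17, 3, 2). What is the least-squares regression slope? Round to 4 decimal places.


b = sum((xi-xbar)(yi-ybar)) / sum((xi-xbar)^2)
n = 6, xbar = 79/6 ≈ 13.166667, ybar = 39/6 = 6.5
Sxy = sum((xi-xbar)(yi-ybar)) = -66.5
Sxx = sum((xi-xbar)^2) = 1457/6 ≈ 242.833333
b = Sxy / Sxx = -399/1457 ≈ -0.273850

-0.2739


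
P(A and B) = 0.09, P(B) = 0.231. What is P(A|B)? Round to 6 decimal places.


P(A|B) = P(A and B) / P(B) = 0.09 / 0.231 = 30/77 ≈ 0.38961039

0.389610


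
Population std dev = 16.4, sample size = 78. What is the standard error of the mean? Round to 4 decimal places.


SE = sigma / sqrt(n)
sqrt(78) ≈ 8.831761
SE = 16.4 / 8.831761 ≈ 1.856934

1.8569
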